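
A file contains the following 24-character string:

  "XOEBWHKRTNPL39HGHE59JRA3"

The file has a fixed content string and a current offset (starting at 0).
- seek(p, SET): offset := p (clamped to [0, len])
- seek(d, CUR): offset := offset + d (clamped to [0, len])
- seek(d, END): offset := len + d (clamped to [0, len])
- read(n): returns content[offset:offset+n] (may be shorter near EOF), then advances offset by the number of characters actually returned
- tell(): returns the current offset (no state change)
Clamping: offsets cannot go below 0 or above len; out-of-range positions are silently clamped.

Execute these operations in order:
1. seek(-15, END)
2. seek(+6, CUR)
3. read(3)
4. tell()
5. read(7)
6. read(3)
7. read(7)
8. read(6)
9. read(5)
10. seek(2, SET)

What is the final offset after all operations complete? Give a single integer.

After 1 (seek(-15, END)): offset=9
After 2 (seek(+6, CUR)): offset=15
After 3 (read(3)): returned 'GHE', offset=18
After 4 (tell()): offset=18
After 5 (read(7)): returned '59JRA3', offset=24
After 6 (read(3)): returned '', offset=24
After 7 (read(7)): returned '', offset=24
After 8 (read(6)): returned '', offset=24
After 9 (read(5)): returned '', offset=24
After 10 (seek(2, SET)): offset=2

Answer: 2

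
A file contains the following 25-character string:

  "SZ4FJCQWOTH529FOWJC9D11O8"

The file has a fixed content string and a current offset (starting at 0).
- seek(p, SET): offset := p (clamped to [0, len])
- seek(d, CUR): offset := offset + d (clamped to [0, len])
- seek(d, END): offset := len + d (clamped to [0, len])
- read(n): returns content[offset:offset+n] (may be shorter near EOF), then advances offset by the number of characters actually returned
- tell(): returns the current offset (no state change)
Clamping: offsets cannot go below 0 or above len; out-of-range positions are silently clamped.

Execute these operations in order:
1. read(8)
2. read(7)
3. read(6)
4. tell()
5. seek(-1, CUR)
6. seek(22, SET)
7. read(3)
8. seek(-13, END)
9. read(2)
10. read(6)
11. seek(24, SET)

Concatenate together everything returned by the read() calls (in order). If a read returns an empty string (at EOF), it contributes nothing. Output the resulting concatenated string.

After 1 (read(8)): returned 'SZ4FJCQW', offset=8
After 2 (read(7)): returned 'OTH529F', offset=15
After 3 (read(6)): returned 'OWJC9D', offset=21
After 4 (tell()): offset=21
After 5 (seek(-1, CUR)): offset=20
After 6 (seek(22, SET)): offset=22
After 7 (read(3)): returned '1O8', offset=25
After 8 (seek(-13, END)): offset=12
After 9 (read(2)): returned '29', offset=14
After 10 (read(6)): returned 'FOWJC9', offset=20
After 11 (seek(24, SET)): offset=24

Answer: SZ4FJCQWOTH529FOWJC9D1O829FOWJC9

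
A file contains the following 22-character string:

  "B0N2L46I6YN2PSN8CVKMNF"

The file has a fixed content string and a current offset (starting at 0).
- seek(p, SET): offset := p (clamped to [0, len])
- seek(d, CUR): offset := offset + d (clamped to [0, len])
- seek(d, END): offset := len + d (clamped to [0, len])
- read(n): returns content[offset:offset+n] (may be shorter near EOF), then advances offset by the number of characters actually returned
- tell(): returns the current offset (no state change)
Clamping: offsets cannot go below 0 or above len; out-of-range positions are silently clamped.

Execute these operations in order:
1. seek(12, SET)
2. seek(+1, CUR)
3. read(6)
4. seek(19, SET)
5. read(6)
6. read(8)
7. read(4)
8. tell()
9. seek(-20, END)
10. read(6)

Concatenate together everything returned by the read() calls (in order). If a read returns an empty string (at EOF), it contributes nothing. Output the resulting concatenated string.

Answer: SN8CVKMNFN2L46I

Derivation:
After 1 (seek(12, SET)): offset=12
After 2 (seek(+1, CUR)): offset=13
After 3 (read(6)): returned 'SN8CVK', offset=19
After 4 (seek(19, SET)): offset=19
After 5 (read(6)): returned 'MNF', offset=22
After 6 (read(8)): returned '', offset=22
After 7 (read(4)): returned '', offset=22
After 8 (tell()): offset=22
After 9 (seek(-20, END)): offset=2
After 10 (read(6)): returned 'N2L46I', offset=8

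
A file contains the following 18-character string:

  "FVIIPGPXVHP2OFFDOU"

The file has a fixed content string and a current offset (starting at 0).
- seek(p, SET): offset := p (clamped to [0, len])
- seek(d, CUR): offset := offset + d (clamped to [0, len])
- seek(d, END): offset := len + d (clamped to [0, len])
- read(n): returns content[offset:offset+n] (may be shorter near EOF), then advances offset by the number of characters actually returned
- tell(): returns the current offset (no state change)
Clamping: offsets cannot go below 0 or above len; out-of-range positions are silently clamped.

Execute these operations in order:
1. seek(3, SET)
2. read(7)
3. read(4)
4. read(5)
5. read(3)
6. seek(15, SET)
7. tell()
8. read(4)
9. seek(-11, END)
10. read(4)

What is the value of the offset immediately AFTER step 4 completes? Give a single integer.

Answer: 18

Derivation:
After 1 (seek(3, SET)): offset=3
After 2 (read(7)): returned 'IPGPXVH', offset=10
After 3 (read(4)): returned 'P2OF', offset=14
After 4 (read(5)): returned 'FDOU', offset=18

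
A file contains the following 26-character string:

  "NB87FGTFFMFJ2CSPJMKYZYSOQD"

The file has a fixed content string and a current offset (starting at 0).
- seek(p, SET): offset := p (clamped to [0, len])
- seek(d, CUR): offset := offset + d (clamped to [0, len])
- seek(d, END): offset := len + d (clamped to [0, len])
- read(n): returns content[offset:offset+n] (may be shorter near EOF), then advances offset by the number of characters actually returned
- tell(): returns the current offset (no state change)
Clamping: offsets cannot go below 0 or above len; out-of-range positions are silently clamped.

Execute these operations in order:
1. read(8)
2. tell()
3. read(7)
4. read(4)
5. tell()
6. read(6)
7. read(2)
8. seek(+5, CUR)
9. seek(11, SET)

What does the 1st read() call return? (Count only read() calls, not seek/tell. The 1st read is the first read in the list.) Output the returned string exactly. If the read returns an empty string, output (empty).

After 1 (read(8)): returned 'NB87FGTF', offset=8
After 2 (tell()): offset=8
After 3 (read(7)): returned 'FMFJ2CS', offset=15
After 4 (read(4)): returned 'PJMK', offset=19
After 5 (tell()): offset=19
After 6 (read(6)): returned 'YZYSOQ', offset=25
After 7 (read(2)): returned 'D', offset=26
After 8 (seek(+5, CUR)): offset=26
After 9 (seek(11, SET)): offset=11

Answer: NB87FGTF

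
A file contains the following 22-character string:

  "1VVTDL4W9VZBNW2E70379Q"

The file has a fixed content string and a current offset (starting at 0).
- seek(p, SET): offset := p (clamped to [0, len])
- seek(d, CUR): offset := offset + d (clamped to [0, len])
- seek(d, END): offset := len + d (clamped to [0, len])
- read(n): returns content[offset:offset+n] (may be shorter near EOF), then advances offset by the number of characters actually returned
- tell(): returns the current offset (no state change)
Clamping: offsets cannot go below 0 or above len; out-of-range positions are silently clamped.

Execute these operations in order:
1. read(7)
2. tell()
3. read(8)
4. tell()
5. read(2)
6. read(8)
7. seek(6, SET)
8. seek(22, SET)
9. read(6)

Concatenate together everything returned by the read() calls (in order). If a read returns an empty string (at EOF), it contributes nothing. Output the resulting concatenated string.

Answer: 1VVTDL4W9VZBNW2E70379Q

Derivation:
After 1 (read(7)): returned '1VVTDL4', offset=7
After 2 (tell()): offset=7
After 3 (read(8)): returned 'W9VZBNW2', offset=15
After 4 (tell()): offset=15
After 5 (read(2)): returned 'E7', offset=17
After 6 (read(8)): returned '0379Q', offset=22
After 7 (seek(6, SET)): offset=6
After 8 (seek(22, SET)): offset=22
After 9 (read(6)): returned '', offset=22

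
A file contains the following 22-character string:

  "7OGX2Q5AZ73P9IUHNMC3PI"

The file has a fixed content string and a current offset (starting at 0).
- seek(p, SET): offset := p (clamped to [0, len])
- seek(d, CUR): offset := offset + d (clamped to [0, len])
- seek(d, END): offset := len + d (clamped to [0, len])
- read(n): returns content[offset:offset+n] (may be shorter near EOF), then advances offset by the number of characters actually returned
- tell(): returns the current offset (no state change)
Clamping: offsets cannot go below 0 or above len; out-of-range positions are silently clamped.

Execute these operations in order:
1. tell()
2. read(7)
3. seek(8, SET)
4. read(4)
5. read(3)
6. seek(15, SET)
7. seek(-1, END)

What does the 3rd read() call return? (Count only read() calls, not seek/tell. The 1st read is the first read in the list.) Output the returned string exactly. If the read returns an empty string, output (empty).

After 1 (tell()): offset=0
After 2 (read(7)): returned '7OGX2Q5', offset=7
After 3 (seek(8, SET)): offset=8
After 4 (read(4)): returned 'Z73P', offset=12
After 5 (read(3)): returned '9IU', offset=15
After 6 (seek(15, SET)): offset=15
After 7 (seek(-1, END)): offset=21

Answer: 9IU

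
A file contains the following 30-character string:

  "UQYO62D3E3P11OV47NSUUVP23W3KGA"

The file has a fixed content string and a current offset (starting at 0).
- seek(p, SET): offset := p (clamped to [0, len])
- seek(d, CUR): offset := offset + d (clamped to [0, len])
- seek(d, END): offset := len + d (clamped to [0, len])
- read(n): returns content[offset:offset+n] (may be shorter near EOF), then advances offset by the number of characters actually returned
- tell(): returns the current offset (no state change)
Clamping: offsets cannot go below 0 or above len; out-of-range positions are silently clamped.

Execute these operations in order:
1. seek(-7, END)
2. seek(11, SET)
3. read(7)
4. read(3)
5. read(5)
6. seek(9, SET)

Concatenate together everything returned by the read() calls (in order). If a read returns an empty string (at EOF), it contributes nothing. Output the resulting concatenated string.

After 1 (seek(-7, END)): offset=23
After 2 (seek(11, SET)): offset=11
After 3 (read(7)): returned '11OV47N', offset=18
After 4 (read(3)): returned 'SUU', offset=21
After 5 (read(5)): returned 'VP23W', offset=26
After 6 (seek(9, SET)): offset=9

Answer: 11OV47NSUUVP23W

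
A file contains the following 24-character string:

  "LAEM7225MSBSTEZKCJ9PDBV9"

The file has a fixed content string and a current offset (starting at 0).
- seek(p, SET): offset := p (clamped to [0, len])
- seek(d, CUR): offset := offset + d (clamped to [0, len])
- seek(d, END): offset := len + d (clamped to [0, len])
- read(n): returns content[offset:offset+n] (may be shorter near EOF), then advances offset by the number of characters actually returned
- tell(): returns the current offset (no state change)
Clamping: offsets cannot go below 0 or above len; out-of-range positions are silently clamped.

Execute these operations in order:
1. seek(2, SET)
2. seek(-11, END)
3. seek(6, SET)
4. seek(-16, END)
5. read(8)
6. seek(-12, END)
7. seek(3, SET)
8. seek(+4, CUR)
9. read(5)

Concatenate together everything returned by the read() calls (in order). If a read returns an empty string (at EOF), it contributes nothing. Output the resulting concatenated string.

Answer: MSBSTEZK5MSBS

Derivation:
After 1 (seek(2, SET)): offset=2
After 2 (seek(-11, END)): offset=13
After 3 (seek(6, SET)): offset=6
After 4 (seek(-16, END)): offset=8
After 5 (read(8)): returned 'MSBSTEZK', offset=16
After 6 (seek(-12, END)): offset=12
After 7 (seek(3, SET)): offset=3
After 8 (seek(+4, CUR)): offset=7
After 9 (read(5)): returned '5MSBS', offset=12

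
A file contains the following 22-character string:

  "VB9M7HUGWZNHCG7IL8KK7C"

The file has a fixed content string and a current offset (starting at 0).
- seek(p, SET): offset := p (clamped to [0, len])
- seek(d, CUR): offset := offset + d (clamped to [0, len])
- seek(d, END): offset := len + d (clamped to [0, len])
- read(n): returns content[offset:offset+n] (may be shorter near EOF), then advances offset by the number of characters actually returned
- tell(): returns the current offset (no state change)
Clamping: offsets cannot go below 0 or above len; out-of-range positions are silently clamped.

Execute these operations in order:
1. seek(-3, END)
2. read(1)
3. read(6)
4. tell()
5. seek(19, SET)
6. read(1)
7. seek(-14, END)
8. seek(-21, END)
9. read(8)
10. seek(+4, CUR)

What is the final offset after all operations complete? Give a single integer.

After 1 (seek(-3, END)): offset=19
After 2 (read(1)): returned 'K', offset=20
After 3 (read(6)): returned '7C', offset=22
After 4 (tell()): offset=22
After 5 (seek(19, SET)): offset=19
After 6 (read(1)): returned 'K', offset=20
After 7 (seek(-14, END)): offset=8
After 8 (seek(-21, END)): offset=1
After 9 (read(8)): returned 'B9M7HUGW', offset=9
After 10 (seek(+4, CUR)): offset=13

Answer: 13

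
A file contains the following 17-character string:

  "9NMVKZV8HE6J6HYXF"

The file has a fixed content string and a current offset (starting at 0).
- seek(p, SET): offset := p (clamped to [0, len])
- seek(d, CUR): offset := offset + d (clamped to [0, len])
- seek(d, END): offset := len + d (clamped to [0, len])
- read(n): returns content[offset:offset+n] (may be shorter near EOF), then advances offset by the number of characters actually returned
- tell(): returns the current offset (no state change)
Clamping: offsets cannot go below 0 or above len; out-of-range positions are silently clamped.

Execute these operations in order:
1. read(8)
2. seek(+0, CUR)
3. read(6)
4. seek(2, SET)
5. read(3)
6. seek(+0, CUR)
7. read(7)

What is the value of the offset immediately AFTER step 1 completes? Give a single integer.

Answer: 8

Derivation:
After 1 (read(8)): returned '9NMVKZV8', offset=8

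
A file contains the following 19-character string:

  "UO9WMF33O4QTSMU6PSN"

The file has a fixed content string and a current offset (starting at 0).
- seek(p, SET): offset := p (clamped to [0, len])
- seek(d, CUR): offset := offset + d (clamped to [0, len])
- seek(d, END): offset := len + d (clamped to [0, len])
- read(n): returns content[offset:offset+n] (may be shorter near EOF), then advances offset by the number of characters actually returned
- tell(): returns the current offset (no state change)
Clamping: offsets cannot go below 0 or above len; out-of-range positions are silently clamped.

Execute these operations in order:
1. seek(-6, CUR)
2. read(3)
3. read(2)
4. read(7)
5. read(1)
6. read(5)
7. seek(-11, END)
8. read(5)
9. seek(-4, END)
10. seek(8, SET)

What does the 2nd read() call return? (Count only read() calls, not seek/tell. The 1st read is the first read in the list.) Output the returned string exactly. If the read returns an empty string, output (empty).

Answer: WM

Derivation:
After 1 (seek(-6, CUR)): offset=0
After 2 (read(3)): returned 'UO9', offset=3
After 3 (read(2)): returned 'WM', offset=5
After 4 (read(7)): returned 'F33O4QT', offset=12
After 5 (read(1)): returned 'S', offset=13
After 6 (read(5)): returned 'MU6PS', offset=18
After 7 (seek(-11, END)): offset=8
After 8 (read(5)): returned 'O4QTS', offset=13
After 9 (seek(-4, END)): offset=15
After 10 (seek(8, SET)): offset=8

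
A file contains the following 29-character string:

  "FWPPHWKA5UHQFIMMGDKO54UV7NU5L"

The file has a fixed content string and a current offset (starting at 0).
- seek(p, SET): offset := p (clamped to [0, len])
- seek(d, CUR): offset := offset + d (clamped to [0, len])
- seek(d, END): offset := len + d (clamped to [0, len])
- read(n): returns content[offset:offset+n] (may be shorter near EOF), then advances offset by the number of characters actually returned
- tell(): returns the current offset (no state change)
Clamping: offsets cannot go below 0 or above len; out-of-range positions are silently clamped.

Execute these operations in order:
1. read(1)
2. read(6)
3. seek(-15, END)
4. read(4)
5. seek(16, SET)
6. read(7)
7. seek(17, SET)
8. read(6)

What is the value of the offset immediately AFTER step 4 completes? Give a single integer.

After 1 (read(1)): returned 'F', offset=1
After 2 (read(6)): returned 'WPPHWK', offset=7
After 3 (seek(-15, END)): offset=14
After 4 (read(4)): returned 'MMGD', offset=18

Answer: 18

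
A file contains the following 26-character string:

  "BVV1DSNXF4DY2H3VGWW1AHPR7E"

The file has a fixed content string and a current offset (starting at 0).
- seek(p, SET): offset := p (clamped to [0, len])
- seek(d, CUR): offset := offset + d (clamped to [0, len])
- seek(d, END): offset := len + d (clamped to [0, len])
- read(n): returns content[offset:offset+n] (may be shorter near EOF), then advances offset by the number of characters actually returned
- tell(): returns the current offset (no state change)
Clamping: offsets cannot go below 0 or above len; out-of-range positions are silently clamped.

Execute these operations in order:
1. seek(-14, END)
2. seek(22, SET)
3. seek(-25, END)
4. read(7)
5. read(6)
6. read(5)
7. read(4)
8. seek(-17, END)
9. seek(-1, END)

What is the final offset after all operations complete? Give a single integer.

Answer: 25

Derivation:
After 1 (seek(-14, END)): offset=12
After 2 (seek(22, SET)): offset=22
After 3 (seek(-25, END)): offset=1
After 4 (read(7)): returned 'VV1DSNX', offset=8
After 5 (read(6)): returned 'F4DY2H', offset=14
After 6 (read(5)): returned '3VGWW', offset=19
After 7 (read(4)): returned '1AHP', offset=23
After 8 (seek(-17, END)): offset=9
After 9 (seek(-1, END)): offset=25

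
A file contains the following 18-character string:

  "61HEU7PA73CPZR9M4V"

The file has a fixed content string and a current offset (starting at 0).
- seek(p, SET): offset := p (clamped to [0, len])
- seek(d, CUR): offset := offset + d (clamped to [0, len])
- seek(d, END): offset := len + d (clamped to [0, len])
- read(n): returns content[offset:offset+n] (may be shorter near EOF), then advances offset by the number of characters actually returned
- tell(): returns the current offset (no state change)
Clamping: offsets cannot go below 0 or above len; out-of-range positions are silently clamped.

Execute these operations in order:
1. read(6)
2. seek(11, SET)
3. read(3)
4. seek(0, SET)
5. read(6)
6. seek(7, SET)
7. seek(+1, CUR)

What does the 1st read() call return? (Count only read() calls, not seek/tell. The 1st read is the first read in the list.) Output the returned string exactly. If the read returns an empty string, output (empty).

After 1 (read(6)): returned '61HEU7', offset=6
After 2 (seek(11, SET)): offset=11
After 3 (read(3)): returned 'PZR', offset=14
After 4 (seek(0, SET)): offset=0
After 5 (read(6)): returned '61HEU7', offset=6
After 6 (seek(7, SET)): offset=7
After 7 (seek(+1, CUR)): offset=8

Answer: 61HEU7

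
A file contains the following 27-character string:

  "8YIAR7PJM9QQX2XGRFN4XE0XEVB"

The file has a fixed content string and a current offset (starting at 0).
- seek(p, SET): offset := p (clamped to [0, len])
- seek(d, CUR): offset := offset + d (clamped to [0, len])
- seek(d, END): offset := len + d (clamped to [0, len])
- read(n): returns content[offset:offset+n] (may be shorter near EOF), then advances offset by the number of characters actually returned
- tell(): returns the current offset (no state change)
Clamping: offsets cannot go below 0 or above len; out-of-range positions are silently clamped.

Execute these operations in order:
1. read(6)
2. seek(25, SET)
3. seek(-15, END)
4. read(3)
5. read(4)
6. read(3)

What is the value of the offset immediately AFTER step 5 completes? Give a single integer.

After 1 (read(6)): returned '8YIAR7', offset=6
After 2 (seek(25, SET)): offset=25
After 3 (seek(-15, END)): offset=12
After 4 (read(3)): returned 'X2X', offset=15
After 5 (read(4)): returned 'GRFN', offset=19

Answer: 19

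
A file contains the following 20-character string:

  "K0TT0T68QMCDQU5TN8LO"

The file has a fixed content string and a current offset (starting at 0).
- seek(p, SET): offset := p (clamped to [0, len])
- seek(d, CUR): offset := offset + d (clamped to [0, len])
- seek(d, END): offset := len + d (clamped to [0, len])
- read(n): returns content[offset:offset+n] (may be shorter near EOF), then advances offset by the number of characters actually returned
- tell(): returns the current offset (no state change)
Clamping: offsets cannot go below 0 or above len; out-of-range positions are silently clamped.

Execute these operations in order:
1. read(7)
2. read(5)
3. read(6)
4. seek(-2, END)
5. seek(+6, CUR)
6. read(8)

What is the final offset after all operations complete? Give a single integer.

Answer: 20

Derivation:
After 1 (read(7)): returned 'K0TT0T6', offset=7
After 2 (read(5)): returned '8QMCD', offset=12
After 3 (read(6)): returned 'QU5TN8', offset=18
After 4 (seek(-2, END)): offset=18
After 5 (seek(+6, CUR)): offset=20
After 6 (read(8)): returned '', offset=20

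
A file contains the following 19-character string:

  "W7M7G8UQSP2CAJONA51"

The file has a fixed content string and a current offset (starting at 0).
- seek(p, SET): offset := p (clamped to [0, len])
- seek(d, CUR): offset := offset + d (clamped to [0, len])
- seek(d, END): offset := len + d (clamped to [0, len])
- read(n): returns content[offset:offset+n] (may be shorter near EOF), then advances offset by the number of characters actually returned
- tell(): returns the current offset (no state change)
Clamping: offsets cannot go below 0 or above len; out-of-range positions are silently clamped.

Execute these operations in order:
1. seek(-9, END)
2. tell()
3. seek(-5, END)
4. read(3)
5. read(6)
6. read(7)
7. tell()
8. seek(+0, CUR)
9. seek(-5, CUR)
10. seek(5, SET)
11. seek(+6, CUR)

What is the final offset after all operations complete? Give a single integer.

Answer: 11

Derivation:
After 1 (seek(-9, END)): offset=10
After 2 (tell()): offset=10
After 3 (seek(-5, END)): offset=14
After 4 (read(3)): returned 'ONA', offset=17
After 5 (read(6)): returned '51', offset=19
After 6 (read(7)): returned '', offset=19
After 7 (tell()): offset=19
After 8 (seek(+0, CUR)): offset=19
After 9 (seek(-5, CUR)): offset=14
After 10 (seek(5, SET)): offset=5
After 11 (seek(+6, CUR)): offset=11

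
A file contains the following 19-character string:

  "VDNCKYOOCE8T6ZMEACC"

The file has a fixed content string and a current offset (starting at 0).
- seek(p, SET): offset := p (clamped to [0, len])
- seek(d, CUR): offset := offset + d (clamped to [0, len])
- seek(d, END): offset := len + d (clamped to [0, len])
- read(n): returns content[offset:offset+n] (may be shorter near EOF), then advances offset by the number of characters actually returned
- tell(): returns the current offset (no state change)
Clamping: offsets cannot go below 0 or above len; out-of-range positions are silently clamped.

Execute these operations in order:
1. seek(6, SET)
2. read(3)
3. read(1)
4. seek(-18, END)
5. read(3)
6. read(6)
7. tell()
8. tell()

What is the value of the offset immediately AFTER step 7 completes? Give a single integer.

After 1 (seek(6, SET)): offset=6
After 2 (read(3)): returned 'OOC', offset=9
After 3 (read(1)): returned 'E', offset=10
After 4 (seek(-18, END)): offset=1
After 5 (read(3)): returned 'DNC', offset=4
After 6 (read(6)): returned 'KYOOCE', offset=10
After 7 (tell()): offset=10

Answer: 10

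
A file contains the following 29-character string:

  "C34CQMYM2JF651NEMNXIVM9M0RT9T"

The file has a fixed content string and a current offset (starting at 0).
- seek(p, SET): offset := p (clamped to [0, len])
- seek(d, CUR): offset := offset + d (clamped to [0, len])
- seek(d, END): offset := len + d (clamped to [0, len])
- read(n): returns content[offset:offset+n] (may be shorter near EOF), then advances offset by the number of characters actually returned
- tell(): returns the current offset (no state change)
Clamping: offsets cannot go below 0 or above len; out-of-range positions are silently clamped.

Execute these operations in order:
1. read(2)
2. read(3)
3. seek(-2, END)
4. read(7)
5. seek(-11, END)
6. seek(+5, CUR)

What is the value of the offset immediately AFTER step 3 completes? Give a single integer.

After 1 (read(2)): returned 'C3', offset=2
After 2 (read(3)): returned '4CQ', offset=5
After 3 (seek(-2, END)): offset=27

Answer: 27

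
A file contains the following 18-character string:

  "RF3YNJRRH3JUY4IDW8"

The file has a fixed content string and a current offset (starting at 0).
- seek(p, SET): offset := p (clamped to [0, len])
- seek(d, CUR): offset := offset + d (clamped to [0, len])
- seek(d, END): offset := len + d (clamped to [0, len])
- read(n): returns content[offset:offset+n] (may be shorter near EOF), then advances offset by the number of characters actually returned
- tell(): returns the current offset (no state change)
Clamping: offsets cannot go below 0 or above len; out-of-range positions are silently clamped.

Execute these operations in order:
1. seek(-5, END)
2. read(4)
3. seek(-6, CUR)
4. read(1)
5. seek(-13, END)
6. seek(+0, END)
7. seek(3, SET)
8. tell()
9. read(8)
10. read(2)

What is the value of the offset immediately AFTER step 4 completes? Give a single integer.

After 1 (seek(-5, END)): offset=13
After 2 (read(4)): returned '4IDW', offset=17
After 3 (seek(-6, CUR)): offset=11
After 4 (read(1)): returned 'U', offset=12

Answer: 12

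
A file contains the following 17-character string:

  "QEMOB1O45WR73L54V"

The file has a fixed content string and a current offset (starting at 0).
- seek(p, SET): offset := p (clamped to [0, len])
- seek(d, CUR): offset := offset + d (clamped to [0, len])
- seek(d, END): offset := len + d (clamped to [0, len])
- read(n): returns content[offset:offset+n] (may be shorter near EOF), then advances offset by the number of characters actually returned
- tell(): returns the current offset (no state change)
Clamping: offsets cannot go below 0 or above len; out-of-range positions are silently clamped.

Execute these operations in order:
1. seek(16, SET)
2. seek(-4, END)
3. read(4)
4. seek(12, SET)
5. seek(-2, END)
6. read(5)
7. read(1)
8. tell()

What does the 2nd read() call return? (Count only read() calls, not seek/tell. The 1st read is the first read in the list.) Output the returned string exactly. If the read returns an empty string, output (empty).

Answer: 4V

Derivation:
After 1 (seek(16, SET)): offset=16
After 2 (seek(-4, END)): offset=13
After 3 (read(4)): returned 'L54V', offset=17
After 4 (seek(12, SET)): offset=12
After 5 (seek(-2, END)): offset=15
After 6 (read(5)): returned '4V', offset=17
After 7 (read(1)): returned '', offset=17
After 8 (tell()): offset=17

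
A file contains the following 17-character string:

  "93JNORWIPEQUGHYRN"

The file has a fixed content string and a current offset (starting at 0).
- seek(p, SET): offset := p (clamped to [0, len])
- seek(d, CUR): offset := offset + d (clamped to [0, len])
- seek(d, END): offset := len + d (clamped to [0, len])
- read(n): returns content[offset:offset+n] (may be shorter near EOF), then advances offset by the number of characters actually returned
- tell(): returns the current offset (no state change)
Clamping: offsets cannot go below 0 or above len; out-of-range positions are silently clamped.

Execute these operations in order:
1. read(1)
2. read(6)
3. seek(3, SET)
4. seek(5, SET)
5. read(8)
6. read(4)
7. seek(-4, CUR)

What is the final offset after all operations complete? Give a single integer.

After 1 (read(1)): returned '9', offset=1
After 2 (read(6)): returned '3JNORW', offset=7
After 3 (seek(3, SET)): offset=3
After 4 (seek(5, SET)): offset=5
After 5 (read(8)): returned 'RWIPEQUG', offset=13
After 6 (read(4)): returned 'HYRN', offset=17
After 7 (seek(-4, CUR)): offset=13

Answer: 13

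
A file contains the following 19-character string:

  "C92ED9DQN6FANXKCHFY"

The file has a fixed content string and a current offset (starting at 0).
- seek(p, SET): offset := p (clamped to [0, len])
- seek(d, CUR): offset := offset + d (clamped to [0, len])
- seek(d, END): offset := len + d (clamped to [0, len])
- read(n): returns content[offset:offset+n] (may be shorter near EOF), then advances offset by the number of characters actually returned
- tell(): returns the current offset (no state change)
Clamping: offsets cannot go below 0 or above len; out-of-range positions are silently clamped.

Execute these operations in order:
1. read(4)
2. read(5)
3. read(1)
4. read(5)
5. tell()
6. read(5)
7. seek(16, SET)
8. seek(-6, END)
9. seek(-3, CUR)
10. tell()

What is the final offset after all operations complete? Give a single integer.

After 1 (read(4)): returned 'C92E', offset=4
After 2 (read(5)): returned 'D9DQN', offset=9
After 3 (read(1)): returned '6', offset=10
After 4 (read(5)): returned 'FANXK', offset=15
After 5 (tell()): offset=15
After 6 (read(5)): returned 'CHFY', offset=19
After 7 (seek(16, SET)): offset=16
After 8 (seek(-6, END)): offset=13
After 9 (seek(-3, CUR)): offset=10
After 10 (tell()): offset=10

Answer: 10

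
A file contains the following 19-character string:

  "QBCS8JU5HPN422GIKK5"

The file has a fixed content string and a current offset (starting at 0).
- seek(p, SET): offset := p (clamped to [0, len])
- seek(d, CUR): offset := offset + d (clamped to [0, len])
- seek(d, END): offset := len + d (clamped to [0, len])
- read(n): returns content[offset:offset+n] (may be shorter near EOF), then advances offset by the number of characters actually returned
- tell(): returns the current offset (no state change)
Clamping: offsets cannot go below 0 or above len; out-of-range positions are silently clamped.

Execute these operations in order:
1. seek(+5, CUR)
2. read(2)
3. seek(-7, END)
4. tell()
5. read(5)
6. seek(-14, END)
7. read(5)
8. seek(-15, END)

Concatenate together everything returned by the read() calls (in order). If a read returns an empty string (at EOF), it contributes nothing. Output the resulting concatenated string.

Answer: JU22GIKJU5HP

Derivation:
After 1 (seek(+5, CUR)): offset=5
After 2 (read(2)): returned 'JU', offset=7
After 3 (seek(-7, END)): offset=12
After 4 (tell()): offset=12
After 5 (read(5)): returned '22GIK', offset=17
After 6 (seek(-14, END)): offset=5
After 7 (read(5)): returned 'JU5HP', offset=10
After 8 (seek(-15, END)): offset=4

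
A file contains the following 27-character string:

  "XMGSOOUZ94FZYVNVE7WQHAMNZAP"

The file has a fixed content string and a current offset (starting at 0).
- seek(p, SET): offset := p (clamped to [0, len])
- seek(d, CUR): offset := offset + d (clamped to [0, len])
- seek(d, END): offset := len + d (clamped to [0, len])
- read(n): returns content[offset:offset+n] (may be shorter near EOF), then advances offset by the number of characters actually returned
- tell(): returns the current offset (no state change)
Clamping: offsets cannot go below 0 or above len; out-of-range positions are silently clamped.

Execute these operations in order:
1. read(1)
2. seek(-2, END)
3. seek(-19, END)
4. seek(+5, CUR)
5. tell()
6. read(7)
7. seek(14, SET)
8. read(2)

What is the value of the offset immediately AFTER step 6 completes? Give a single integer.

Answer: 20

Derivation:
After 1 (read(1)): returned 'X', offset=1
After 2 (seek(-2, END)): offset=25
After 3 (seek(-19, END)): offset=8
After 4 (seek(+5, CUR)): offset=13
After 5 (tell()): offset=13
After 6 (read(7)): returned 'VNVE7WQ', offset=20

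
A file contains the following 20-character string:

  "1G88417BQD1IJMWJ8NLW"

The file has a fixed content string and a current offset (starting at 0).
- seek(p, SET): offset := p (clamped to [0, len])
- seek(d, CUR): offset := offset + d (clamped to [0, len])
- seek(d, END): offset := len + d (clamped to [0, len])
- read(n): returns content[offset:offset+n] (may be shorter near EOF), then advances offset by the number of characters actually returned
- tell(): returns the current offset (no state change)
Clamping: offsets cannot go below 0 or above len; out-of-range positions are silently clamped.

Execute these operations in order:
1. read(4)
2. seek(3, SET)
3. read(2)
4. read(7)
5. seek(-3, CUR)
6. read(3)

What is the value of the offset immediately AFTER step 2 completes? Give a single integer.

After 1 (read(4)): returned '1G88', offset=4
After 2 (seek(3, SET)): offset=3

Answer: 3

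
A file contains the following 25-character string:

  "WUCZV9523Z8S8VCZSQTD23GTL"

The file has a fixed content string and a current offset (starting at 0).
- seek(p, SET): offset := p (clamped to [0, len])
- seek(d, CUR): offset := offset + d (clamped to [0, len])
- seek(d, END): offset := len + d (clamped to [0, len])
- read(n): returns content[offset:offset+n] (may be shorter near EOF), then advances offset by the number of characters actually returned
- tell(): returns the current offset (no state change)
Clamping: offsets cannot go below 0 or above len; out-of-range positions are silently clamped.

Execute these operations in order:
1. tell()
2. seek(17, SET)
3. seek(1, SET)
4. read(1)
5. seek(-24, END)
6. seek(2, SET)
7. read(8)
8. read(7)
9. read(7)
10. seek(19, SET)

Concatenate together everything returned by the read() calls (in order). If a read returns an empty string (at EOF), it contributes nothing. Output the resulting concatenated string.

After 1 (tell()): offset=0
After 2 (seek(17, SET)): offset=17
After 3 (seek(1, SET)): offset=1
After 4 (read(1)): returned 'U', offset=2
After 5 (seek(-24, END)): offset=1
After 6 (seek(2, SET)): offset=2
After 7 (read(8)): returned 'CZV9523Z', offset=10
After 8 (read(7)): returned '8S8VCZS', offset=17
After 9 (read(7)): returned 'QTD23GT', offset=24
After 10 (seek(19, SET)): offset=19

Answer: UCZV9523Z8S8VCZSQTD23GT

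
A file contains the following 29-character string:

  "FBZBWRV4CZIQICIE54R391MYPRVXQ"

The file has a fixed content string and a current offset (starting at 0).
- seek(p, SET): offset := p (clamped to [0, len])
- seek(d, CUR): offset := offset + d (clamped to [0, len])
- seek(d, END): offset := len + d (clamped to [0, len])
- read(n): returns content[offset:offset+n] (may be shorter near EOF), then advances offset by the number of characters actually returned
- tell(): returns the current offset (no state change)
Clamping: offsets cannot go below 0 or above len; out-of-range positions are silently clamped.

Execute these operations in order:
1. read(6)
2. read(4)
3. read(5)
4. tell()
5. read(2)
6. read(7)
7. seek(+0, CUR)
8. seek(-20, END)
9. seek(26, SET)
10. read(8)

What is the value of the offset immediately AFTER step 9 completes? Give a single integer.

Answer: 26

Derivation:
After 1 (read(6)): returned 'FBZBWR', offset=6
After 2 (read(4)): returned 'V4CZ', offset=10
After 3 (read(5)): returned 'IQICI', offset=15
After 4 (tell()): offset=15
After 5 (read(2)): returned 'E5', offset=17
After 6 (read(7)): returned '4R391MY', offset=24
After 7 (seek(+0, CUR)): offset=24
After 8 (seek(-20, END)): offset=9
After 9 (seek(26, SET)): offset=26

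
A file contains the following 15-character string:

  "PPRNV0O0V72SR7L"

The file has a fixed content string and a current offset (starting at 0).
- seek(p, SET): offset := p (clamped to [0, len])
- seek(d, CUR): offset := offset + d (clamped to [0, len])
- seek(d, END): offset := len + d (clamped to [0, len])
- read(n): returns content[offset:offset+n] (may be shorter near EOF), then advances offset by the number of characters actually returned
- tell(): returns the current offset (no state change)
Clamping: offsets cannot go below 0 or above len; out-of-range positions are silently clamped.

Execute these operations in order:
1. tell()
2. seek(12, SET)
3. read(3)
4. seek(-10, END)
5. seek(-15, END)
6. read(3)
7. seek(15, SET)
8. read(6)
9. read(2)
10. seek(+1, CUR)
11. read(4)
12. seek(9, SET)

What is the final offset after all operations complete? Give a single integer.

After 1 (tell()): offset=0
After 2 (seek(12, SET)): offset=12
After 3 (read(3)): returned 'R7L', offset=15
After 4 (seek(-10, END)): offset=5
After 5 (seek(-15, END)): offset=0
After 6 (read(3)): returned 'PPR', offset=3
After 7 (seek(15, SET)): offset=15
After 8 (read(6)): returned '', offset=15
After 9 (read(2)): returned '', offset=15
After 10 (seek(+1, CUR)): offset=15
After 11 (read(4)): returned '', offset=15
After 12 (seek(9, SET)): offset=9

Answer: 9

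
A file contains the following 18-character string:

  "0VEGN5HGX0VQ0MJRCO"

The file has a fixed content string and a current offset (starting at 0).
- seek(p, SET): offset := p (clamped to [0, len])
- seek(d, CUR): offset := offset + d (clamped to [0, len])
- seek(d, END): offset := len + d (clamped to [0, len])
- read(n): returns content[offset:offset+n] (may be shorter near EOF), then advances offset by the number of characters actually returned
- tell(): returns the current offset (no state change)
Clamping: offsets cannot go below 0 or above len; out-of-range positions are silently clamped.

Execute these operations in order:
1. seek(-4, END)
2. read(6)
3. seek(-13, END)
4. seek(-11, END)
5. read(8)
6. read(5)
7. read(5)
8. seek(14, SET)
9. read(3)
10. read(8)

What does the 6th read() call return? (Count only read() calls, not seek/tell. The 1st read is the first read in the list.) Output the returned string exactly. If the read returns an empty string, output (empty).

After 1 (seek(-4, END)): offset=14
After 2 (read(6)): returned 'JRCO', offset=18
After 3 (seek(-13, END)): offset=5
After 4 (seek(-11, END)): offset=7
After 5 (read(8)): returned 'GX0VQ0MJ', offset=15
After 6 (read(5)): returned 'RCO', offset=18
After 7 (read(5)): returned '', offset=18
After 8 (seek(14, SET)): offset=14
After 9 (read(3)): returned 'JRC', offset=17
After 10 (read(8)): returned 'O', offset=18

Answer: O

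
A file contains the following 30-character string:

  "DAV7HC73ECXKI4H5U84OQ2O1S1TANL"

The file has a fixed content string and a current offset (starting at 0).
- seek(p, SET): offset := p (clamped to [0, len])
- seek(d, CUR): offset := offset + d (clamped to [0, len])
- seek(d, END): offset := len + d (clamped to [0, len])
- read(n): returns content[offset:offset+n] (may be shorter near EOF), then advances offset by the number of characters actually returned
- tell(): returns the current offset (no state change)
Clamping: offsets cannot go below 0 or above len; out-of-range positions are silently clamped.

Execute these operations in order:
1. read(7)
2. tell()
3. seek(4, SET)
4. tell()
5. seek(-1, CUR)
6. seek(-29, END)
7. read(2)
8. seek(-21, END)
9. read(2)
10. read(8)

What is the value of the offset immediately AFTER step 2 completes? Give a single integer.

Answer: 7

Derivation:
After 1 (read(7)): returned 'DAV7HC7', offset=7
After 2 (tell()): offset=7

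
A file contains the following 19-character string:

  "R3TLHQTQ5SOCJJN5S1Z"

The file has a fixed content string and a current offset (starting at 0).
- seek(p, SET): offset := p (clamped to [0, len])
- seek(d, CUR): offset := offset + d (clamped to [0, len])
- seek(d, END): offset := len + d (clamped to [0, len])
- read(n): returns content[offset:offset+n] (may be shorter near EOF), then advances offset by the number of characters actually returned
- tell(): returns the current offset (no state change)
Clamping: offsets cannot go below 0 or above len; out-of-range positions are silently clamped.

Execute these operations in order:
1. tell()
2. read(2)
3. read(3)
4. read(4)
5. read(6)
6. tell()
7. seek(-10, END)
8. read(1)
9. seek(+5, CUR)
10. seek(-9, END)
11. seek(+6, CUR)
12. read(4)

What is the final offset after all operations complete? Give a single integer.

Answer: 19

Derivation:
After 1 (tell()): offset=0
After 2 (read(2)): returned 'R3', offset=2
After 3 (read(3)): returned 'TLH', offset=5
After 4 (read(4)): returned 'QTQ5', offset=9
After 5 (read(6)): returned 'SOCJJN', offset=15
After 6 (tell()): offset=15
After 7 (seek(-10, END)): offset=9
After 8 (read(1)): returned 'S', offset=10
After 9 (seek(+5, CUR)): offset=15
After 10 (seek(-9, END)): offset=10
After 11 (seek(+6, CUR)): offset=16
After 12 (read(4)): returned 'S1Z', offset=19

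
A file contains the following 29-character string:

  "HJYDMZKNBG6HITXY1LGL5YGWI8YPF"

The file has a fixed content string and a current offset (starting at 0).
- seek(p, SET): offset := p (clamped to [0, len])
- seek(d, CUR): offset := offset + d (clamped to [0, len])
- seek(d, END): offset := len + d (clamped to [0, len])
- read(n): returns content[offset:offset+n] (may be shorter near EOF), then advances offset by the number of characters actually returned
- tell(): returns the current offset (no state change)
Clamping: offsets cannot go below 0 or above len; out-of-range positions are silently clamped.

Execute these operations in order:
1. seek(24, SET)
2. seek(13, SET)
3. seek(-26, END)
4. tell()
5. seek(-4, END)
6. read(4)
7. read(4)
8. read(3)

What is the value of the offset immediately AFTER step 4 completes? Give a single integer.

After 1 (seek(24, SET)): offset=24
After 2 (seek(13, SET)): offset=13
After 3 (seek(-26, END)): offset=3
After 4 (tell()): offset=3

Answer: 3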